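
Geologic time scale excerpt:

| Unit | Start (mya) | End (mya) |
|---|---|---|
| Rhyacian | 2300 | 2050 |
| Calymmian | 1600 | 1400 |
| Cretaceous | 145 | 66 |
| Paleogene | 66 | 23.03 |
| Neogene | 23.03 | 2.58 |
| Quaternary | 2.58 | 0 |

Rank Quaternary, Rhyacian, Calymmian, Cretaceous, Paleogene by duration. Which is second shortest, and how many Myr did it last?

Start − end for each: Quaternary 2.58 − 0 = 2.58; Rhyacian 2300 − 2050 = 250; Calymmian 1600 − 1400 = 200; Cretaceous 145 − 66 = 79; Paleogene 66 − 23.03 = 42.97.
Ranking these from shortest: Quaternary < Paleogene < Cretaceous < Calymmian < Rhyacian.
Position 2 in that ranking is Paleogene, which lasted 42.97 Myr.

Paleogene, 42.97 million years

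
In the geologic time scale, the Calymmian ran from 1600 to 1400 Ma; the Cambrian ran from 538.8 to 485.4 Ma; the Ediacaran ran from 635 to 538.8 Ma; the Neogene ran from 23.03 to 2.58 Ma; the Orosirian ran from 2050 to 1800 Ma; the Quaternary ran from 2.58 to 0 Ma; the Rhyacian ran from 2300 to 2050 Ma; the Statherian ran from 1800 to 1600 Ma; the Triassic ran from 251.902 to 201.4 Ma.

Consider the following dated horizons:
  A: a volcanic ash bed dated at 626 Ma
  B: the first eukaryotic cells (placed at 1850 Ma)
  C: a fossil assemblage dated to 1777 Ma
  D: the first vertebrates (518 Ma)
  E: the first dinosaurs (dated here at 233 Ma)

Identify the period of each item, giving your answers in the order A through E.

A: 626 Ma lies in 635–538.8 Ma, so Ediacaran.
B: 1850 Ma lies in 2050–1800 Ma, so Orosirian.
C: 1777 Ma lies in 1800–1600 Ma, so Statherian.
D: 518 Ma lies in 538.8–485.4 Ma, so Cambrian.
E: 233 Ma lies in 251.902–201.4 Ma, so Triassic.

A — Ediacaran; B — Orosirian; C — Statherian; D — Cambrian; E — Triassic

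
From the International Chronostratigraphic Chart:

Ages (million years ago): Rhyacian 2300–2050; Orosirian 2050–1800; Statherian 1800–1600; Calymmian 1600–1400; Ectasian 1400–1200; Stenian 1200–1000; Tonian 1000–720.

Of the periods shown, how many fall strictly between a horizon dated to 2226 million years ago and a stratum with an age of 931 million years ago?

5

2226 Ma sits inside the Rhyacian (2300–2050) and 931 Ma inside the Tonian (1000–720); neither of those is wholly between the two dates.
The listed periods lying completely between them are Orosirian, Statherian, Calymmian, Ectasian, Stenian — 5 in all.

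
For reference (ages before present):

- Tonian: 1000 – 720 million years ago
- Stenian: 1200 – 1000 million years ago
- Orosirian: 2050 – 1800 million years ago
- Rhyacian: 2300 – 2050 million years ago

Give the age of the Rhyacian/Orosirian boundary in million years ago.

The Rhyacian ends and the Orosirian begins at 2050 million years ago.

2050 million years ago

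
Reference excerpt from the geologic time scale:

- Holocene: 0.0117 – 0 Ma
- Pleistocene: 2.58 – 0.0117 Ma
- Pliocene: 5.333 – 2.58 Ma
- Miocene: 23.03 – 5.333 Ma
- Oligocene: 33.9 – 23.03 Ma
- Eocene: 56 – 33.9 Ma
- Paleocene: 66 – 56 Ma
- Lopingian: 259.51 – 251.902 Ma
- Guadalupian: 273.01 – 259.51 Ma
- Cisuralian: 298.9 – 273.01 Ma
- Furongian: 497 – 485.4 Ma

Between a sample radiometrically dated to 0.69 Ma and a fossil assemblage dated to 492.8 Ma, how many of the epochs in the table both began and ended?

492.8 Ma sits inside the Furongian (497–485.4) and 0.69 Ma inside the Pleistocene (2.58–0.0117); neither of those is wholly between the two dates.
The listed epochs lying completely between them are Cisuralian, Guadalupian, Lopingian, Paleocene, Eocene, Oligocene, Miocene, Pliocene — 8 in all.

8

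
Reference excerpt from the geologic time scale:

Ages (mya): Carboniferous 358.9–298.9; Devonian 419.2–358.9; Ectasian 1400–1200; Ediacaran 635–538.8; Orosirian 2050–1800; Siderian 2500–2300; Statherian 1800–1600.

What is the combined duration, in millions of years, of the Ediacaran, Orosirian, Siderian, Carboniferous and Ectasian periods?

806.2 million years

Each duration: Ediacaran = 96.2; Orosirian = 250; Siderian = 200; Carboniferous = 60; Ectasian = 200.
Sum: 96.2 + 250 + 200 + 60 + 200 = 806.2 Myr.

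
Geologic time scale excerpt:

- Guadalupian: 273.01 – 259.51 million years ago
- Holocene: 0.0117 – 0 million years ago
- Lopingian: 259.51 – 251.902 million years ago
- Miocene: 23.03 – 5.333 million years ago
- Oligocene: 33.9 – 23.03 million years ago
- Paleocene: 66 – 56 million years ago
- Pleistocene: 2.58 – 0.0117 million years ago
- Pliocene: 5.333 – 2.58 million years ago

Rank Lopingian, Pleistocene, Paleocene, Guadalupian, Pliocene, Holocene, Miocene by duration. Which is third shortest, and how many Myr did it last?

Start − end for each: Lopingian 259.51 − 251.902 = 7.608; Pleistocene 2.58 − 0.0117 = 2.5683; Paleocene 66 − 56 = 10; Guadalupian 273.01 − 259.51 = 13.5; Pliocene 5.333 − 2.58 = 2.753; Holocene 0.0117 − 0 = 0.0117; Miocene 23.03 − 5.333 = 17.697.
Ranking these from shortest: Holocene < Pleistocene < Pliocene < Lopingian < Paleocene < Guadalupian < Miocene.
Position 3 in that ranking is Pliocene, which lasted 2.753 Myr.

Pliocene, 2.753 million years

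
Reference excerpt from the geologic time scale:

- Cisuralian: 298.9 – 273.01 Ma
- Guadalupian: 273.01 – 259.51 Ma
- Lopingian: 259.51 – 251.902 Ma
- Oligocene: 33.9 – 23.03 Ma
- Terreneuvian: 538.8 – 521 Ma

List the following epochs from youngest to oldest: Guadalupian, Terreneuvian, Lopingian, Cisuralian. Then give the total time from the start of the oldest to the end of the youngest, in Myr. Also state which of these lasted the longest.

From the excerpt: Guadalupian 273.01–259.51; Terreneuvian 538.8–521; Lopingian 259.51–251.902; Cisuralian 298.9–273.01 (Ma).
Larger Ma is earlier, so the oldest is Terreneuvian and the youngest is Lopingian; youngest to oldest: Lopingian, Guadalupian, Cisuralian, Terreneuvian.
Oldest start 538.8 minus youngest end 251.902 gives 286.898 Myr overall.
Individual lengths (start − end): Guadalupian 13.5; Terreneuvian 17.8; Cisuralian 25.89; Lopingian 7.608. The largest is Cisuralian at 25.89 Myr.

Lopingian, Guadalupian, Cisuralian, Terreneuvian; total span 286.898 Myr; longest is Cisuralian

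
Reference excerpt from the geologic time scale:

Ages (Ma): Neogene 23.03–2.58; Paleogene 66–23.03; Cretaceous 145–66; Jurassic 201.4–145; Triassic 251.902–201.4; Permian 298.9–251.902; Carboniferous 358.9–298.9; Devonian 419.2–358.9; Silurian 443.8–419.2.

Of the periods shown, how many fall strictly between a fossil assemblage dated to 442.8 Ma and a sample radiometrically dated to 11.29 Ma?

7

442.8 Ma sits inside the Silurian (443.8–419.2) and 11.29 Ma inside the Neogene (23.03–2.58); neither of those is wholly between the two dates.
The listed periods lying completely between them are Devonian, Carboniferous, Permian, Triassic, Jurassic, Cretaceous, Paleogene — 7 in all.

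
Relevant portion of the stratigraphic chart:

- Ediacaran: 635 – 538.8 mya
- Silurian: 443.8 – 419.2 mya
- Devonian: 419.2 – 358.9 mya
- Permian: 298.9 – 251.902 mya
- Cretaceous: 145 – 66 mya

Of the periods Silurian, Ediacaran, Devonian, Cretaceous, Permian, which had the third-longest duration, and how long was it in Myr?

Devonian, 60.3 million years

Durations: Silurian 24.6; Ediacaran 96.2; Devonian 60.3; Cretaceous 79; Permian 46.998 Myr.
Sorted longest-first: Ediacaran (96.2), Cretaceous (79), Devonian (60.3), Permian (46.998), Silurian (24.6).
The third longest is Devonian at 60.3 Myr.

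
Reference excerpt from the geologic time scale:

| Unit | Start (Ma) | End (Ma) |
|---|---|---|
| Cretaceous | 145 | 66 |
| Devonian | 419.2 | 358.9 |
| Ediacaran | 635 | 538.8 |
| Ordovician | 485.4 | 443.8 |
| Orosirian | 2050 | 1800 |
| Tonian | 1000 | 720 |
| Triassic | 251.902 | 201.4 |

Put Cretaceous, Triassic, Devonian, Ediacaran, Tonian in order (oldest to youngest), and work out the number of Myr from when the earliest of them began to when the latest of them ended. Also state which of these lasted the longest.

Tonian, Ediacaran, Devonian, Triassic, Cretaceous; total span 934 Myr; longest is Tonian

From the excerpt: Cretaceous 145–66; Triassic 251.902–201.4; Devonian 419.2–358.9; Ediacaran 635–538.8; Tonian 1000–720 (Ma).
Larger Ma is earlier, so the oldest is Tonian and the youngest is Cretaceous; oldest to youngest: Tonian, Ediacaran, Devonian, Triassic, Cretaceous.
Oldest start 1000 minus youngest end 66 gives 934 Myr overall.
Individual lengths (start − end): Tonian 280; Cretaceous 79; Devonian 60.3; Ediacaran 96.2; Triassic 50.502. The largest is Tonian at 280 Myr.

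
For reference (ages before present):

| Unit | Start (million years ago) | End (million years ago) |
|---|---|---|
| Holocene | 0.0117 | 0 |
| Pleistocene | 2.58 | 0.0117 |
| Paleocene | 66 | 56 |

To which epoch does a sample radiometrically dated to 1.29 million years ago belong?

1.29 Ma lies between 2.58 and 0.0117 Ma, so it falls in the Pleistocene.

Pleistocene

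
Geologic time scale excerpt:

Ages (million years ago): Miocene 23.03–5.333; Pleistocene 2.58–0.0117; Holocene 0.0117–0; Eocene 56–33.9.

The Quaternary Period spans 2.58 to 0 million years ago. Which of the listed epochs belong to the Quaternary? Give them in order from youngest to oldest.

Holocene, Pleistocene

Epochs with both bounds inside 2.58–0 Ma: Holocene (0.0117–0), Pleistocene (2.58–0.0117).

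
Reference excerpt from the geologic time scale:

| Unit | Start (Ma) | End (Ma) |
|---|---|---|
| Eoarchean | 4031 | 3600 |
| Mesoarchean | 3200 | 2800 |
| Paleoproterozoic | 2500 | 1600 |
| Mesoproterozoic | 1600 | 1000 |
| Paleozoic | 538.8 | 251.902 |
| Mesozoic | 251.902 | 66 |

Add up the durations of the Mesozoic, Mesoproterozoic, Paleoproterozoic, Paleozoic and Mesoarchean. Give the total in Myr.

2372.8 million years

Duration is start − end for each: (251.902 − 66) + (1600 − 1000) + (2500 − 1600) + (538.8 − 251.902) + (3200 − 2800).
That is 185.902 + 600 + 900 + 286.898 + 400, which totals 2372.8 million years.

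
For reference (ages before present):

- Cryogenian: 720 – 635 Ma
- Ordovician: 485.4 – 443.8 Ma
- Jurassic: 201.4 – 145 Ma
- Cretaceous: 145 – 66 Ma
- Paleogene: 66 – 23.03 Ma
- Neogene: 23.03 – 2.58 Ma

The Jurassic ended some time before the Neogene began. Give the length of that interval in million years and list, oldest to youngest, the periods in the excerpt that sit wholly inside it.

The Jurassic closes at 145 Ma and the Neogene opens at 23.03 Ma, so the interval is 145 − 23.03 = 121.97 Myr.
A period fits inside if it starts at or after 145 Ma and ends at or before 23.03 Ma; oldest first that gives Cretaceous, Paleogene.

121.97 million years; Cretaceous, Paleogene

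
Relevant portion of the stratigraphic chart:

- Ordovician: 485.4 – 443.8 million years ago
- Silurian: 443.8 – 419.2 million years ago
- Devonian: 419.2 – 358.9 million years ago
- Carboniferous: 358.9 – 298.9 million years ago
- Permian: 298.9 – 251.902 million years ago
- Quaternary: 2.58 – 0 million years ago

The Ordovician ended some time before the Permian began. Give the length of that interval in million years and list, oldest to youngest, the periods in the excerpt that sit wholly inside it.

144.9 million years; Silurian, Devonian, Carboniferous

End of Ordovician = 443.8 Ma; start of Permian = 298.9 Ma.
Gap = 443.8 − 298.9 = 144.9 Myr.
Periods wholly inside 443.8–298.9 Ma: Silurian (443.8–419.2), Devonian (419.2–358.9), Carboniferous (358.9–298.9).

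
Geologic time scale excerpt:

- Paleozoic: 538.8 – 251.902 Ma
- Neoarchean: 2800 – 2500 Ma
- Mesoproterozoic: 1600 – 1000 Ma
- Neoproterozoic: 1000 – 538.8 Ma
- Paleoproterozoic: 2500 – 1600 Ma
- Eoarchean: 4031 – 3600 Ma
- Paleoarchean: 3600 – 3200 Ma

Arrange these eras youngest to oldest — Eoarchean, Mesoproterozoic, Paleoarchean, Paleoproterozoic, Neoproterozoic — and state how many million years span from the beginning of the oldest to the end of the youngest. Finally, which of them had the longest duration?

From the excerpt: Eoarchean 4031–3600; Mesoproterozoic 1600–1000; Paleoarchean 3600–3200; Paleoproterozoic 2500–1600; Neoproterozoic 1000–538.8 (Ma).
Larger Ma is earlier, so the oldest is Eoarchean and the youngest is Neoproterozoic; youngest to oldest: Neoproterozoic, Mesoproterozoic, Paleoproterozoic, Paleoarchean, Eoarchean.
Oldest start 4031 minus youngest end 538.8 gives 3492.2 Myr overall.
Individual lengths (start − end): Paleoarchean 400; Paleoproterozoic 900; Eoarchean 431; Mesoproterozoic 600; Neoproterozoic 461.2. The largest is Paleoproterozoic at 900 Myr.

Neoproterozoic, Mesoproterozoic, Paleoproterozoic, Paleoarchean, Eoarchean; total span 3492.2 Myr; longest is Paleoproterozoic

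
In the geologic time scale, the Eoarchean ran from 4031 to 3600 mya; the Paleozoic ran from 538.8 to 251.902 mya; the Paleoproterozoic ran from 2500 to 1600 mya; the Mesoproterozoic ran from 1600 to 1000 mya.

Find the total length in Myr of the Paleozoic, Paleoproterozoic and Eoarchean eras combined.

Duration is start − end for each: (538.8 − 251.902) + (2500 − 1600) + (4031 − 3600).
That is 286.898 + 900 + 431, which totals 1617.898 million years.

1617.898 million years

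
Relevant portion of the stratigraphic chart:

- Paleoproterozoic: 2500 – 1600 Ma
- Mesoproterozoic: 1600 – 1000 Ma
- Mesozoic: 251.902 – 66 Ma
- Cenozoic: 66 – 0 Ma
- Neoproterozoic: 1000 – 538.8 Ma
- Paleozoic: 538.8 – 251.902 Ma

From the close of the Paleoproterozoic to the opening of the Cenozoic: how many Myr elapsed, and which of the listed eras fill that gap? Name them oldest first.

End of Paleoproterozoic = 1600 Ma; start of Cenozoic = 66 Ma.
Gap = 1600 − 66 = 1534 Myr.
Eras wholly inside 1600–66 Ma: Mesoproterozoic (1600–1000), Neoproterozoic (1000–538.8), Paleozoic (538.8–251.902), Mesozoic (251.902–66).

1534 million years; Mesoproterozoic, Neoproterozoic, Paleozoic, Mesozoic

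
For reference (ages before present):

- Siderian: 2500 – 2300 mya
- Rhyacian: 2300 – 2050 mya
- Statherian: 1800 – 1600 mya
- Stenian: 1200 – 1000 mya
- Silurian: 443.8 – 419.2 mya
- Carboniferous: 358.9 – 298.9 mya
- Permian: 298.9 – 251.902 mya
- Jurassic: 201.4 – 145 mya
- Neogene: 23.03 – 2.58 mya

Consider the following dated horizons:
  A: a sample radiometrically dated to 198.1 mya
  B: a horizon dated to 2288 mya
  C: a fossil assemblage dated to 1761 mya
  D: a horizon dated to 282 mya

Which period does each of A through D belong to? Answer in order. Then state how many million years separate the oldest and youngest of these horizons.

Match each age against the start–end ranges in the excerpt: A = 198.1 Ma → Jurassic (201.4–145); B = 2288 Ma → Rhyacian (2300–2050); C = 1761 Ma → Statherian (1800–1600); D = 282 Ma → Permian (298.9–251.902).
The largest age is 2288 Ma and the smallest is 198.1 Ma; their difference is 2089.9 Myr.

A — Jurassic; B — Rhyacian; C — Statherian; D — Permian; span 2089.9 million years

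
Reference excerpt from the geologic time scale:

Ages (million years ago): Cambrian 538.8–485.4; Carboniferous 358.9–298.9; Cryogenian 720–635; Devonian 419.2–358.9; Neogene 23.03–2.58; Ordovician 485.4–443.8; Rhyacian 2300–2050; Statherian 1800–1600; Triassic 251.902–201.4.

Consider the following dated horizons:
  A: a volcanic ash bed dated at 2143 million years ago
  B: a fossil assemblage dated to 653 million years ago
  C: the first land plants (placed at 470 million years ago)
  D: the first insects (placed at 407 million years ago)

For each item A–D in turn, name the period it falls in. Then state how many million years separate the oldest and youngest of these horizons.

A — Rhyacian; B — Cryogenian; C — Ordovician; D — Devonian; span 1736 million years

A: 2143 Ma lies in 2300–2050 Ma, so Rhyacian.
B: 653 Ma lies in 720–635 Ma, so Cryogenian.
C: 470 Ma lies in 485.4–443.8 Ma, so Ordovician.
D: 407 Ma lies in 419.2–358.9 Ma, so Devonian.
Oldest = 2143 Ma, youngest = 407 Ma → span 1736 Myr.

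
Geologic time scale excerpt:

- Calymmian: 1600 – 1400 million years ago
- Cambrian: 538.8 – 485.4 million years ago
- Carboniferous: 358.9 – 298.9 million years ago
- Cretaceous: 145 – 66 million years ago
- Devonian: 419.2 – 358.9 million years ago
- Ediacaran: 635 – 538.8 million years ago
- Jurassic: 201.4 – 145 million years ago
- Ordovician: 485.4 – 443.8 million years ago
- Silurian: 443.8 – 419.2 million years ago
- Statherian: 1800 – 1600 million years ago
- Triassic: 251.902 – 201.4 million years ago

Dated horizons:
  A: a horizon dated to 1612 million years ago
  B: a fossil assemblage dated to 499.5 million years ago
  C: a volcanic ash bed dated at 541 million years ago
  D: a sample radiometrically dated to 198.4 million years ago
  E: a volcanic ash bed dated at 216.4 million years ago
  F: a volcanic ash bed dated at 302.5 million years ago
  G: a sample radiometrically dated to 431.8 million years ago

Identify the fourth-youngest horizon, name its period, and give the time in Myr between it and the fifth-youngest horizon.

G, in the Silurian; 67.7 million years to B

Sorted youngest-first by Ma: D (198.4), E (216.4), F (302.5), G (431.8), B (499.5), C (541), A (1612).
The fourth youngest is G at 431.8 Ma, which lies in 443.8–419.2 Ma: the Silurian.
The fifth youngest is B at 499.5 Ma; separation = |431.8 − 499.5| = 67.7 Myr.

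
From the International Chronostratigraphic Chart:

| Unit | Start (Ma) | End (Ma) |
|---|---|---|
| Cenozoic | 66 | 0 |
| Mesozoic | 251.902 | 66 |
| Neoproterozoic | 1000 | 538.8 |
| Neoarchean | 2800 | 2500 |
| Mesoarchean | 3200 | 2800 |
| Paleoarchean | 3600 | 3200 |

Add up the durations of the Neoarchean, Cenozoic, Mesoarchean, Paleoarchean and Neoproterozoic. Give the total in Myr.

1627.2 million years

Duration is start − end for each: (2800 − 2500) + (66 − 0) + (3200 − 2800) + (3600 − 3200) + (1000 − 538.8).
That is 300 + 66 + 400 + 400 + 461.2, which totals 1627.2 million years.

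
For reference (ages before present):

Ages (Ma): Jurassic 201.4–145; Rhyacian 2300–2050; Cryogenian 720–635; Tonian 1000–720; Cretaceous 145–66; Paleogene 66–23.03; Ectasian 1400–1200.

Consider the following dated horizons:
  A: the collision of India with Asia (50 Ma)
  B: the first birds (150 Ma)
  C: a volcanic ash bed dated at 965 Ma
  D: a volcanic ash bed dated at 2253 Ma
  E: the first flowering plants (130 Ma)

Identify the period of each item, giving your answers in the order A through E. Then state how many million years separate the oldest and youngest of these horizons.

A: 50 Ma lies in 66–23.03 Ma, so Paleogene.
B: 150 Ma lies in 201.4–145 Ma, so Jurassic.
C: 965 Ma lies in 1000–720 Ma, so Tonian.
D: 2253 Ma lies in 2300–2050 Ma, so Rhyacian.
E: 130 Ma lies in 145–66 Ma, so Cretaceous.
Oldest = 2253 Ma, youngest = 50 Ma → span 2203 Myr.

A — Paleogene; B — Jurassic; C — Tonian; D — Rhyacian; E — Cretaceous; span 2203 million years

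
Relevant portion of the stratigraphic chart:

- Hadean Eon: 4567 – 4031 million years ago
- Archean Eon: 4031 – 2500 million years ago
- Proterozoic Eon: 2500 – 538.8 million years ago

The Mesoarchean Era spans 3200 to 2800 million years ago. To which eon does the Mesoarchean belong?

Archean

The Mesoarchean (3200–2800 Ma) lies entirely within 4031–2500 Ma, the Archean Eon.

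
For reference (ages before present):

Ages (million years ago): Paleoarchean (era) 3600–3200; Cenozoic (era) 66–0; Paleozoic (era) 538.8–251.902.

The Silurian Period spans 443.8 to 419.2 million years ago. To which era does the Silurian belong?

Paleozoic

The Silurian (443.8–419.2 Ma) lies entirely within 538.8–251.902 Ma, the Paleozoic Era.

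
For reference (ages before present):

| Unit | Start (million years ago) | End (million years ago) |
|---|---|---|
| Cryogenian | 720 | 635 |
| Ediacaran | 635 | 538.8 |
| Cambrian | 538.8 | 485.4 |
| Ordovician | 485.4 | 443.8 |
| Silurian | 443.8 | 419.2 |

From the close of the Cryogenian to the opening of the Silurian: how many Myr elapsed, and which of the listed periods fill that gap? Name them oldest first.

191.2 million years; Ediacaran, Cambrian, Ordovician

The Cryogenian closes at 635 Ma and the Silurian opens at 443.8 Ma, so the interval is 635 − 443.8 = 191.2 Myr.
A period fits inside if it starts at or after 635 Ma and ends at or before 443.8 Ma; oldest first that gives Ediacaran, Cambrian, Ordovician.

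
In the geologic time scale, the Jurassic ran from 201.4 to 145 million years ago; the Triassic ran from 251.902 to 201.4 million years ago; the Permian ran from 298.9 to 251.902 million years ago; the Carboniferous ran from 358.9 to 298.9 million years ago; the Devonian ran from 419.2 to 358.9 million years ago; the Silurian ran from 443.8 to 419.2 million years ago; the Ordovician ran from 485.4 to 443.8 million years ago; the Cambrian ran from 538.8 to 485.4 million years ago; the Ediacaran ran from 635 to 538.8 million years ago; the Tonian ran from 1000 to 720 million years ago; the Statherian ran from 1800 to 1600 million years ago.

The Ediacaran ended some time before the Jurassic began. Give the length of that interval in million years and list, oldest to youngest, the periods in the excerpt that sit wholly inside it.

The Ediacaran closes at 538.8 Ma and the Jurassic opens at 201.4 Ma, so the interval is 538.8 − 201.4 = 337.4 Myr.
A period fits inside if it starts at or after 538.8 Ma and ends at or before 201.4 Ma; oldest first that gives Cambrian, Ordovician, Silurian, Devonian, Carboniferous, Permian, Triassic.

337.4 million years; Cambrian, Ordovician, Silurian, Devonian, Carboniferous, Permian, Triassic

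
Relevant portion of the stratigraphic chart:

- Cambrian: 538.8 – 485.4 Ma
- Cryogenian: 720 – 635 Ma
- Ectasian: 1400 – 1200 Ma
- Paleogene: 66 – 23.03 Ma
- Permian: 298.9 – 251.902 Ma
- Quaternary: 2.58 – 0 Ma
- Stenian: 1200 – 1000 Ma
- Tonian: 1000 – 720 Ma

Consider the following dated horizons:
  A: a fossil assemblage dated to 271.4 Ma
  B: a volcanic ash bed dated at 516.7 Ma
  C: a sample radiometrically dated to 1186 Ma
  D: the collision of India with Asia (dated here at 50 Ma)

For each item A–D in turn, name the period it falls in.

Match each age against the start–end ranges in the excerpt: A = 271.4 Ma → Permian (298.9–251.902); B = 516.7 Ma → Cambrian (538.8–485.4); C = 1186 Ma → Stenian (1200–1000); D = 50 Ma → Paleogene (66–23.03).

A — Permian; B — Cambrian; C — Stenian; D — Paleogene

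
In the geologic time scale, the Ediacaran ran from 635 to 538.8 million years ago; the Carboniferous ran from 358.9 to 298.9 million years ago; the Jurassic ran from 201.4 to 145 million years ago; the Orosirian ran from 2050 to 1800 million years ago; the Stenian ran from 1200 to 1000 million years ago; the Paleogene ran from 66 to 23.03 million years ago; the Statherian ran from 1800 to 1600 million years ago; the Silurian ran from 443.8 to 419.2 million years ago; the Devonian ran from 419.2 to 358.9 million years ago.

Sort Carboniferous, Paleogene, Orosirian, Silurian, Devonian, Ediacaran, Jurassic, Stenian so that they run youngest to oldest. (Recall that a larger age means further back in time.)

Paleogene, then Jurassic, then Carboniferous, then Devonian, then Silurian, then Ediacaran, then Stenian, then Orosirian

Sorting by start age (ascending Ma, since larger Ma = older): Paleogene began 66, Jurassic began 201.4, Carboniferous began 358.9, Devonian began 419.2, Silurian began 443.8, Ediacaran began 635, Stenian began 1200, Orosirian began 2050.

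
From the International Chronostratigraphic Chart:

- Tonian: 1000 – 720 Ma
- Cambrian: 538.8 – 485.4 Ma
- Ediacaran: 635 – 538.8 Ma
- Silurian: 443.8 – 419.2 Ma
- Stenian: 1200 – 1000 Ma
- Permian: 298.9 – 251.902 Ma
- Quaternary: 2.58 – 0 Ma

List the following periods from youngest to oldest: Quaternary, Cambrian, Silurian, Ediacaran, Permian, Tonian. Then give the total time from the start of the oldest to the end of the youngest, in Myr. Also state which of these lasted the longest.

Start ages (Ma): Tonian 1000, Ediacaran 635, Cambrian 538.8, Silurian 443.8, Permian 298.9, Quaternary 2.58.
Ordered youngest to oldest: Quaternary, Permian, Silurian, Cambrian, Ediacaran, Tonian.
Span = 1000 − 0 = 1000 Myr.
Durations: Quaternary 2.58, Ediacaran 96.2, Tonian 280, Cambrian 53.4, Permian 46.998, Silurian 24.6 → longest is Tonian (280 Myr).

Quaternary → Permian → Silurian → Cambrian → Ediacaran → Tonian; total span 1000 Myr; longest is Tonian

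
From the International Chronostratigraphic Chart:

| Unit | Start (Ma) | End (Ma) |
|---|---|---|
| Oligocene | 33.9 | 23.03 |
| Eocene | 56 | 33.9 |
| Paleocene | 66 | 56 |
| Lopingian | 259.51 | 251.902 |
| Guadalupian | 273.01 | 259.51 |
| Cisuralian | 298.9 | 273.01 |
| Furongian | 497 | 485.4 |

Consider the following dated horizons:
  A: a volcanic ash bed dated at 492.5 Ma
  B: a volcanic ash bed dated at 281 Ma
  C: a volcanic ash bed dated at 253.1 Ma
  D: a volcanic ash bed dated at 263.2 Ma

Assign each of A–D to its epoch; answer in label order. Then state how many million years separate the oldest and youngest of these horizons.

A: 492.5 Ma lies in 497–485.4 Ma, so Furongian.
B: 281 Ma lies in 298.9–273.01 Ma, so Cisuralian.
C: 253.1 Ma lies in 259.51–251.902 Ma, so Lopingian.
D: 263.2 Ma lies in 273.01–259.51 Ma, so Guadalupian.
Oldest = 492.5 Ma, youngest = 253.1 Ma → span 239.4 Myr.

A — Furongian; B — Cisuralian; C — Lopingian; D — Guadalupian; span 239.4 million years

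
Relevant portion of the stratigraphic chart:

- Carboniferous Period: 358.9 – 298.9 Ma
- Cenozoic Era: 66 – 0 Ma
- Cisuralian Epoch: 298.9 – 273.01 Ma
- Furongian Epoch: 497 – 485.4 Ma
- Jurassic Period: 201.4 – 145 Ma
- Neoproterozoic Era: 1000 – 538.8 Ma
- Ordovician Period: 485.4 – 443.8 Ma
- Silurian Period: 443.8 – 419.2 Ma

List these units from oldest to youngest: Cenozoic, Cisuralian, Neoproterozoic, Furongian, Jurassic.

Neoproterozoic → Furongian → Cisuralian → Jurassic → Cenozoic

The oldest of these is Neoproterozoic (starts 1000 Ma) and the youngest is Cenozoic (ends 0 Ma).
In between, by decreasing start age: Furongian (497), Cisuralian (298.9), Jurassic (201.4).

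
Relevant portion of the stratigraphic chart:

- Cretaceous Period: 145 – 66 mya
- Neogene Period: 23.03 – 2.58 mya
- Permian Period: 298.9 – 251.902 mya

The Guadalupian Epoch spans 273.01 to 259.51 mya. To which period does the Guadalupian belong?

The Guadalupian (273.01–259.51 Ma) lies entirely within 298.9–251.902 Ma, the Permian Period.

Permian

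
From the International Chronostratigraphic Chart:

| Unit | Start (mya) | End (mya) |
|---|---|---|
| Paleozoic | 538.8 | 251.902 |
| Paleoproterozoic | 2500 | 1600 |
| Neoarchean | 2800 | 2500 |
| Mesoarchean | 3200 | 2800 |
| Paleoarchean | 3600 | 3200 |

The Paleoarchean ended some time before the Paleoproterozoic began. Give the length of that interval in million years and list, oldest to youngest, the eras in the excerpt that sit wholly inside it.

End of Paleoarchean = 3200 Ma; start of Paleoproterozoic = 2500 Ma.
Gap = 3200 − 2500 = 700 Myr.
Eras wholly inside 3200–2500 Ma: Mesoarchean (3200–2800), Neoarchean (2800–2500).

700 million years; Mesoarchean, Neoarchean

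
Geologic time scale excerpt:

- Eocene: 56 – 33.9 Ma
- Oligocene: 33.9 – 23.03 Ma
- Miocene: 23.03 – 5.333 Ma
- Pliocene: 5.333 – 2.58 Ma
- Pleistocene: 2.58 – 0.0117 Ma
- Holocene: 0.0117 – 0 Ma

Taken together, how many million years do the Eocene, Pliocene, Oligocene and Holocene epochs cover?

Duration is start − end for each: (56 − 33.9) + (5.333 − 2.58) + (33.9 − 23.03) + (0.0117 − 0).
That is 22.1 + 2.753 + 10.87 + 0.0117, which totals 35.7347 million years.

35.7347 million years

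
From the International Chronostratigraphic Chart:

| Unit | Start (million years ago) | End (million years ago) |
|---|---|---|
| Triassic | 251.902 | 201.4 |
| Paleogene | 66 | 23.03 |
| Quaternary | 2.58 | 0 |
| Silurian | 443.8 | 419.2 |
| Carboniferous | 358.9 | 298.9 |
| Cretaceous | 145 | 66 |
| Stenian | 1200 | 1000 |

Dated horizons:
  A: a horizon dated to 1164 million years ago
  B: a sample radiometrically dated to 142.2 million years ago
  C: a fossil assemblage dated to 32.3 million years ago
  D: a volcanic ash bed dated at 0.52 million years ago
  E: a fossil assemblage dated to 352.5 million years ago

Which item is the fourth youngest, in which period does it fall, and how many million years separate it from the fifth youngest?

E, in the Carboniferous; 811.5 million years to A

Smaller Ma means younger, so youngest first: D 0.52 < C 32.3 < B 142.2 < E 352.5 < A 1164.
Counting 4 along gives E (352.5 Ma); the excerpt puts that inside the Carboniferous, 358.9–298.9 Ma.
Next in line is A (1164 Ma), and 1164 − 352.5 = 811.5 Myr.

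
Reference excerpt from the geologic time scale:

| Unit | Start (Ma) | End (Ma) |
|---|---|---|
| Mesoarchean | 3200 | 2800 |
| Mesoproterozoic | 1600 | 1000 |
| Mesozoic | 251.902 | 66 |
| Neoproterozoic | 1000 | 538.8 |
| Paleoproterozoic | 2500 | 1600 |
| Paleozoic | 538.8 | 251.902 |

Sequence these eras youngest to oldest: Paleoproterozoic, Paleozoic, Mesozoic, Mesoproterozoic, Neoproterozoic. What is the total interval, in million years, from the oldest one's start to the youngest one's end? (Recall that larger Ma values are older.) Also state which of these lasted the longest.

Mesozoic → Paleozoic → Neoproterozoic → Mesoproterozoic → Paleoproterozoic; total span 2434 Myr; longest is Paleoproterozoic

Start ages (Ma): Paleoproterozoic 2500, Mesoproterozoic 1600, Neoproterozoic 1000, Paleozoic 538.8, Mesozoic 251.902.
Ordered youngest to oldest: Mesozoic, Paleozoic, Neoproterozoic, Mesoproterozoic, Paleoproterozoic.
Span = 2500 − 66 = 2434 Myr.
Durations: Mesoproterozoic 600, Paleoproterozoic 900, Mesozoic 185.902, Neoproterozoic 461.2, Paleozoic 286.898 → longest is Paleoproterozoic (900 Myr).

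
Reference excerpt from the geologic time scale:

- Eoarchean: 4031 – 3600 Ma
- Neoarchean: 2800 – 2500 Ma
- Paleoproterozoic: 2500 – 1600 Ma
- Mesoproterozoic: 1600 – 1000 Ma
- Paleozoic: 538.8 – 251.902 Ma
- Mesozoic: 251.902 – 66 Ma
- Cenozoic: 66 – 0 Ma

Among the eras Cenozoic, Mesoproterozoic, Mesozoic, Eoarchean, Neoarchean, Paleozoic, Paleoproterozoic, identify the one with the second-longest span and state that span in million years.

Mesoproterozoic, 600 million years

Start − end for each: Cenozoic 66 − 0 = 66; Mesoproterozoic 1600 − 1000 = 600; Mesozoic 251.902 − 66 = 185.902; Eoarchean 4031 − 3600 = 431; Neoarchean 2800 − 2500 = 300; Paleozoic 538.8 − 251.902 = 286.898; Paleoproterozoic 2500 − 1600 = 900.
Ranking these from longest: Paleoproterozoic > Mesoproterozoic > Eoarchean > Neoarchean > Paleozoic > Mesozoic > Cenozoic.
Position 2 in that ranking is Mesoproterozoic, which lasted 600 Myr.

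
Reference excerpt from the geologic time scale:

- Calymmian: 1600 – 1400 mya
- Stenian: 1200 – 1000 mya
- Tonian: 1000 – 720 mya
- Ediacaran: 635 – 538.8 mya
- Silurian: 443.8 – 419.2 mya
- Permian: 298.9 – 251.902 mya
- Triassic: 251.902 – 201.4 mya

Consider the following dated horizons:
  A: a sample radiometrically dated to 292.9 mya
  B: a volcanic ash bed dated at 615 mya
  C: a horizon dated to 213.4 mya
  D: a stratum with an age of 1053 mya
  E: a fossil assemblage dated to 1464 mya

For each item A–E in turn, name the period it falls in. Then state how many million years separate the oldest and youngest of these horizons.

Match each age against the start–end ranges in the excerpt: A = 292.9 Ma → Permian (298.9–251.902); B = 615 Ma → Ediacaran (635–538.8); C = 213.4 Ma → Triassic (251.902–201.4); D = 1053 Ma → Stenian (1200–1000); E = 1464 Ma → Calymmian (1600–1400).
The largest age is 1464 Ma and the smallest is 213.4 Ma; their difference is 1250.6 Myr.

A — Permian; B — Ediacaran; C — Triassic; D — Stenian; E — Calymmian; span 1250.6 million years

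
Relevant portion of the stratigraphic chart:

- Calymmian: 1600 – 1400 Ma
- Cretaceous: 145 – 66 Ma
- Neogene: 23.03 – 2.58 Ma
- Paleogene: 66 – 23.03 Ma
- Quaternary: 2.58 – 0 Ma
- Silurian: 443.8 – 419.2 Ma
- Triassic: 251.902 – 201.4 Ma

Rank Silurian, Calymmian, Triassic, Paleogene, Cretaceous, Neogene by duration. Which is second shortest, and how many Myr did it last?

Durations: Silurian 24.6; Calymmian 200; Triassic 50.502; Paleogene 42.97; Cretaceous 79; Neogene 20.45 Myr.
Sorted shortest-first: Neogene (20.45), Silurian (24.6), Paleogene (42.97), Triassic (50.502), Cretaceous (79), Calymmian (200).
The second shortest is Silurian at 24.6 Myr.

Silurian, 24.6 million years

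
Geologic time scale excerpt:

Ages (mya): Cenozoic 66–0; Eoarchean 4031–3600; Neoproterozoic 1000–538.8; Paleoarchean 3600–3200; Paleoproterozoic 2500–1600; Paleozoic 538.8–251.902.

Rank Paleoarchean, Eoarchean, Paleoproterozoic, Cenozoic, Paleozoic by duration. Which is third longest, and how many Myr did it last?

Paleoarchean, 400 million years

Durations: Paleoarchean 400; Eoarchean 431; Paleoproterozoic 900; Cenozoic 66; Paleozoic 286.898 Myr.
Sorted longest-first: Paleoproterozoic (900), Eoarchean (431), Paleoarchean (400), Paleozoic (286.898), Cenozoic (66).
The third longest is Paleoarchean at 400 Myr.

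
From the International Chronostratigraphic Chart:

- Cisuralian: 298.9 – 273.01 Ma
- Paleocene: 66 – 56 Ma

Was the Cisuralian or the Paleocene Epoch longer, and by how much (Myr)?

Cisuralian, by 15.89 million years

Cisuralian: 298.9 − 273.01 = 25.89 Myr.
Paleocene: 66 − 56 = 10 Myr.
Difference: 25.89 − 10 = 15.89 Myr, so the Cisuralian was longer.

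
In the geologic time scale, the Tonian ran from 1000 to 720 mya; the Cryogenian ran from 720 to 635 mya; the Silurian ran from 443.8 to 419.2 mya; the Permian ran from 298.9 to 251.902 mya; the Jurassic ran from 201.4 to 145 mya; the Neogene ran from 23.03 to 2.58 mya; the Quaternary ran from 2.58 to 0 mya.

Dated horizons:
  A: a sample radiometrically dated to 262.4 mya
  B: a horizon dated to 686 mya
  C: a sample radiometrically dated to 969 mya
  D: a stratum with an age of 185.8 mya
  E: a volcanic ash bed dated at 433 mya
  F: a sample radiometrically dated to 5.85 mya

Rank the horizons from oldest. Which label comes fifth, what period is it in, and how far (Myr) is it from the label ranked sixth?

D, in the Jurassic; 179.95 million years to F

Sorted oldest-first by Ma: C (969), B (686), E (433), A (262.4), D (185.8), F (5.85).
The fifth oldest is D at 185.8 Ma, which lies in 201.4–145 Ma: the Jurassic.
The sixth oldest is F at 5.85 Ma; separation = |185.8 − 5.85| = 179.95 Myr.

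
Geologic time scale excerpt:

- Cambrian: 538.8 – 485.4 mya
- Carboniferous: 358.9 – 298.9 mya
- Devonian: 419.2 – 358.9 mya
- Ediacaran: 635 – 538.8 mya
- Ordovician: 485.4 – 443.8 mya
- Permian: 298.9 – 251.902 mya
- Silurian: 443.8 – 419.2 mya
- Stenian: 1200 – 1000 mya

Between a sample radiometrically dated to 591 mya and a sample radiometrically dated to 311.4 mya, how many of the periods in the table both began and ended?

591 Ma sits inside the Ediacaran (635–538.8) and 311.4 Ma inside the Carboniferous (358.9–298.9); neither of those is wholly between the two dates.
The listed periods lying completely between them are Cambrian, Ordovician, Silurian, Devonian — 4 in all.

4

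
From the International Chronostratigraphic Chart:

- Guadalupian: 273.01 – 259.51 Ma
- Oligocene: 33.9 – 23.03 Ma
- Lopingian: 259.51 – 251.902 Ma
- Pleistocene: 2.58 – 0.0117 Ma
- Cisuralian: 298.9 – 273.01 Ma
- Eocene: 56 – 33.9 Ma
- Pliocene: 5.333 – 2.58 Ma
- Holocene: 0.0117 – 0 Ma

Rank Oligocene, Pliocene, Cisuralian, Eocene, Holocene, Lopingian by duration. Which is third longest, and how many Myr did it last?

Durations: Oligocene 10.87; Pliocene 2.753; Cisuralian 25.89; Eocene 22.1; Holocene 0.0117; Lopingian 7.608 Myr.
Sorted longest-first: Cisuralian (25.89), Eocene (22.1), Oligocene (10.87), Lopingian (7.608), Pliocene (2.753), Holocene (0.0117).
The third longest is Oligocene at 10.87 Myr.

Oligocene, 10.87 million years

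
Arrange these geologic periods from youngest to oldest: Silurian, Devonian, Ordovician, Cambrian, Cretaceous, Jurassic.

Cretaceous, Jurassic, Devonian, Silurian, Ordovician, Cambrian

Era membership (oldest first within each) — Paleozoic: Cambrian, Ordovician, Silurian, Devonian; Mesozoic: Jurassic, Cretaceous. Paleozoic precedes Mesozoic, which precedes Cenozoic. Concatenating the groups in that era order and then reversing gives youngest to oldest.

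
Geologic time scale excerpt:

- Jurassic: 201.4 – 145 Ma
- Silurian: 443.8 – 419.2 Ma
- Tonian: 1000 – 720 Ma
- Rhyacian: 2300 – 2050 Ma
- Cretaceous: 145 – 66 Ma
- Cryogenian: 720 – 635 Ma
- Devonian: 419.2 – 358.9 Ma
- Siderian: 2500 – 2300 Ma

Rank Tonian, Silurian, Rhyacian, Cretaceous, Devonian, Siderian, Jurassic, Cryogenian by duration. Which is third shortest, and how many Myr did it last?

Durations: Tonian 280; Silurian 24.6; Rhyacian 250; Cretaceous 79; Devonian 60.3; Siderian 200; Jurassic 56.4; Cryogenian 85 Myr.
Sorted shortest-first: Silurian (24.6), Jurassic (56.4), Devonian (60.3), Cretaceous (79), Cryogenian (85), Siderian (200), Rhyacian (250), Tonian (280).
The third shortest is Devonian at 60.3 Myr.

Devonian, 60.3 million years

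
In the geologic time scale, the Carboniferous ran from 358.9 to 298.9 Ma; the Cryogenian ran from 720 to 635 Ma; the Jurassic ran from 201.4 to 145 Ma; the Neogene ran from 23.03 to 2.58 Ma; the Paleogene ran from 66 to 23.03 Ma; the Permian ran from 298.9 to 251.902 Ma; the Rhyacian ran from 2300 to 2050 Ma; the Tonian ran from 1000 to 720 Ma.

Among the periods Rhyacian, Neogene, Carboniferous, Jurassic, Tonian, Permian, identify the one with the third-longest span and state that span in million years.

Durations: Rhyacian 250; Neogene 20.45; Carboniferous 60; Jurassic 56.4; Tonian 280; Permian 46.998 Myr.
Sorted longest-first: Tonian (280), Rhyacian (250), Carboniferous (60), Jurassic (56.4), Permian (46.998), Neogene (20.45).
The third longest is Carboniferous at 60 Myr.

Carboniferous, 60 million years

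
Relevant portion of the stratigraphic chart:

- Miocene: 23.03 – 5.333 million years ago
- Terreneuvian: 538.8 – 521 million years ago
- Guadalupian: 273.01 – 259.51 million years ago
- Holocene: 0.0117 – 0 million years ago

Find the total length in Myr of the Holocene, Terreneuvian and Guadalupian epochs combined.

31.3117 million years

Duration is start − end for each: (0.0117 − 0) + (538.8 − 521) + (273.01 − 259.51).
That is 0.0117 + 17.8 + 13.5, which totals 31.3117 million years.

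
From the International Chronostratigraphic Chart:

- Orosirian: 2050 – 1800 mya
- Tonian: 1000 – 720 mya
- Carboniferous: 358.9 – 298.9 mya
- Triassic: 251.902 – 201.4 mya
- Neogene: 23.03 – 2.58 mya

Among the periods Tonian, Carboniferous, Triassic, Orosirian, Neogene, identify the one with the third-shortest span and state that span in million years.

Durations: Tonian 280; Carboniferous 60; Triassic 50.502; Orosirian 250; Neogene 20.45 Myr.
Sorted shortest-first: Neogene (20.45), Triassic (50.502), Carboniferous (60), Orosirian (250), Tonian (280).
The third shortest is Carboniferous at 60 Myr.

Carboniferous, 60 million years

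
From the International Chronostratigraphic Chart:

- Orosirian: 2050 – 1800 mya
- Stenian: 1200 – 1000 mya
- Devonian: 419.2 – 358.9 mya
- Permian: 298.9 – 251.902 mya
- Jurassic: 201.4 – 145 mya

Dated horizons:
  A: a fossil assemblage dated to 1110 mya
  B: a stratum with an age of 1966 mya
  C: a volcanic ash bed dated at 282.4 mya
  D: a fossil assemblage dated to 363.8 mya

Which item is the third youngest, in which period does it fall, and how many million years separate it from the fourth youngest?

A, in the Stenian; 856 million years to B

Sorted youngest-first by Ma: C (282.4), D (363.8), A (1110), B (1966).
The third youngest is A at 1110 Ma, which lies in 1200–1000 Ma: the Stenian.
The fourth youngest is B at 1966 Ma; separation = |1110 − 1966| = 856 Myr.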